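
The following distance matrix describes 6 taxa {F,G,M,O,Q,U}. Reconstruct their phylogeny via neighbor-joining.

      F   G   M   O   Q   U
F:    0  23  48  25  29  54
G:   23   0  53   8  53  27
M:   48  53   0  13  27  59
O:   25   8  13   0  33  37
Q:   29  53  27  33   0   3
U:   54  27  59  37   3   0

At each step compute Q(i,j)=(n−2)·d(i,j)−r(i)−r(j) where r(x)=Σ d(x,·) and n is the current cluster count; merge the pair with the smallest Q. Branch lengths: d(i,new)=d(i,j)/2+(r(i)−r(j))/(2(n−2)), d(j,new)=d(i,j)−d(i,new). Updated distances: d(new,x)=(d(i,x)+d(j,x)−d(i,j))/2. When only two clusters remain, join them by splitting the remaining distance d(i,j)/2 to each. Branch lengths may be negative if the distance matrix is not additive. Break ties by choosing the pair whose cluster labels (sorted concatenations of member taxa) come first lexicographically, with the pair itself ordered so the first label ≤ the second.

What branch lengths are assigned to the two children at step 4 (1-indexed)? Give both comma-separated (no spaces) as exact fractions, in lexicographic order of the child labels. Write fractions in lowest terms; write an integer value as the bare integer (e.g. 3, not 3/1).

49/8,75/8

1. join Q+U (d=3, Q=-313) ⇒ QU; edges |Q|=-23/8, |U|=47/8
  updated: d(F,QU)=40, d(G,QU)=77/2, d(M,QU)=83/2, d(O,QU)=67/2
2. join M+O (d=13, Q=-196) ⇒ MO; edges |M|=115/6, |O|=-37/6
  updated: d(F,MO)=30, d(G,MO)=24, d(MO,QU)=31
3. join F+G (d=23, Q=-265/2) ⇒ FG; edges |F|=107/8, |G|=77/8
  updated: d(FG,MO)=31/2, d(FG,QU)=111/4
4. join FG+MO (d=31/2, Q=-297/4) ⇒ FGMO; edges |FG|=49/8, |MO|=75/8
  updated: d(FGMO,QU)=173/8
5. join FGMO+QU (d=173/8) ⇒ FGMOQU; edges |FGMO|=173/16, |QU|=173/16
final tree: (((F:107/8,G:77/8):49/8,(M:115/6,O:-37/6):75/8):173/16,(Q:-23/8,U:47/8):173/16)
total length: 609/8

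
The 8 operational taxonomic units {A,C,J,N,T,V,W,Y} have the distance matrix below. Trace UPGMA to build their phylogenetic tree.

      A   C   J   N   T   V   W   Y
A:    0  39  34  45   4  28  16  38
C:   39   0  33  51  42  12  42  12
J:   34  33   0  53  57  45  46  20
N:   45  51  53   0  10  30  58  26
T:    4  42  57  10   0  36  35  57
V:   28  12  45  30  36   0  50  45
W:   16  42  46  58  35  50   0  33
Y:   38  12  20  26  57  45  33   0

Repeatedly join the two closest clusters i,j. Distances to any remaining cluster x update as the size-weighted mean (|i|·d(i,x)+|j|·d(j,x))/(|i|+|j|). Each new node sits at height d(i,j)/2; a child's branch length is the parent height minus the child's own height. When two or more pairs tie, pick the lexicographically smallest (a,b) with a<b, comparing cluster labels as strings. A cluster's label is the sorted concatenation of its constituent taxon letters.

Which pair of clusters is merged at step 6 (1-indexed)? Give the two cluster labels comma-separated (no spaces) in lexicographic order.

iteration 1: select A,T (d=4); attach at lengths (2, 2); label the merged cluster AT
  updated: d(AT,C)=81/2, d(AT,J)=91/2, d(AT,N)=55/2, d(AT,V)=32, d(AT,W)=51/2, d(AT,Y)=95/2
iteration 2: select C,V (d=12); attach at lengths (6, 6); label the merged cluster CV
  updated: d(AT,CV)=145/4, d(CV,J)=39, d(CV,N)=81/2, d(CV,W)=46, d(CV,Y)=57/2
iteration 3: select J,Y (d=20); attach at lengths (10, 10); label the merged cluster JY
  updated: d(AT,JY)=93/2, d(CV,JY)=135/4, d(JY,N)=79/2, d(JY,W)=79/2
iteration 4: select AT,W (d=51/2); attach at lengths (43/4, 51/4); label the merged cluster ATW
  updated: d(ATW,CV)=79/2, d(ATW,JY)=265/6, d(ATW,N)=113/3
iteration 5: select CV,JY (d=135/4); attach at lengths (87/8, 55/8); label the merged cluster CJVY
  updated: d(ATW,CJVY)=251/6, d(CJVY,N)=40
iteration 6: select ATW,N (d=113/3); attach at lengths (73/12, 113/6); label the merged cluster ANTW
  updated: d(ANTW,CJVY)=331/8
iteration 7: select ANTW,CJVY (d=331/8); attach at lengths (89/48, 61/16); label the merged cluster ACJNTVWY
final tree: ((((A:2,T:2):43/4,W:51/4):73/12,N:113/6):89/48,((C:6,V:6):87/8,(J:10,Y:10):55/8):61/16)
total length: 647/6

ATW,N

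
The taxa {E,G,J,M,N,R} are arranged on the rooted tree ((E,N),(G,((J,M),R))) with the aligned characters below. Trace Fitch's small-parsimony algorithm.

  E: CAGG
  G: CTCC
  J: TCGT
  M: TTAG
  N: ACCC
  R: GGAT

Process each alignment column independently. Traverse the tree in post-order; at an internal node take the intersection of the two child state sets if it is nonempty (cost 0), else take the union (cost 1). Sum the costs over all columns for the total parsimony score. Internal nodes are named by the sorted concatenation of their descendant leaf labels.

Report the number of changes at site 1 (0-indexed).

EN@0: {C} ∪ {A} = {A,C} (union, +1)
JM@0: {T} ∩ {T} = {T} (intersection, +0)
JMR@0: {T} ∪ {G} = {G,T} (union, +1)
GJMR@0: {C} ∪ {G,T} = {C,G,T} (union, +1)
EGJMNR@0: {A,C} ∩ {C,G,T} = {C} (intersection, +0)
EN@1: {A} ∪ {C} = {A,C} (union, +1)
JM@1: {C} ∪ {T} = {C,T} (union, +1)
JMR@1: {C,T} ∪ {G} = {C,G,T} (union, +1)
GJMR@1: {T} ∩ {C,G,T} = {T} (intersection, +0)
EGJMNR@1: {A,C} ∪ {T} = {A,C,T} (union, +1)
EN@2: {G} ∪ {C} = {C,G} (union, +1)
JM@2: {G} ∪ {A} = {A,G} (union, +1)
JMR@2: {A,G} ∩ {A} = {A} (intersection, +0)
GJMR@2: {C} ∪ {A} = {A,C} (union, +1)
EGJMNR@2: {C,G} ∩ {A,C} = {C} (intersection, +0)
EN@3: {G} ∪ {C} = {C,G} (union, +1)
JM@3: {T} ∪ {G} = {G,T} (union, +1)
JMR@3: {G,T} ∩ {T} = {T} (intersection, +0)
GJMR@3: {C} ∪ {T} = {C,T} (union, +1)
EGJMNR@3: {C,G} ∩ {C,T} = {C} (intersection, +0)
per-site changes: [3, 4, 3, 3]; total = 13

4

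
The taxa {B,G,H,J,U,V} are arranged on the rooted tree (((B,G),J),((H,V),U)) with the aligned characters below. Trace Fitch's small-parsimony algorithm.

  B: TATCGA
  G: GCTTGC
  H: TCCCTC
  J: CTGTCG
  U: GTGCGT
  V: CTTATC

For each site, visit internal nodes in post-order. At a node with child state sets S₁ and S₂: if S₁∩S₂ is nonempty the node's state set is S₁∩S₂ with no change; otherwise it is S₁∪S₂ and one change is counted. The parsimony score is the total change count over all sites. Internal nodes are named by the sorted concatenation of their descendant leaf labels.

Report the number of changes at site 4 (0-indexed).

BG@0: {T} ∪ {G} = {G,T} (union, +1)
BGJ@0: {G,T} ∪ {C} = {C,G,T} (union, +1)
HV@0: {T} ∪ {C} = {C,T} (union, +1)
HUV@0: {C,T} ∪ {G} = {C,G,T} (union, +1)
BGHJUV@0: {C,G,T} ∩ {C,G,T} = {C,G,T} (intersection, +0)
BG@1: {A} ∪ {C} = {A,C} (union, +1)
BGJ@1: {A,C} ∪ {T} = {A,C,T} (union, +1)
HV@1: {C} ∪ {T} = {C,T} (union, +1)
HUV@1: {C,T} ∩ {T} = {T} (intersection, +0)
BGHJUV@1: {A,C,T} ∩ {T} = {T} (intersection, +0)
BG@2: {T} ∩ {T} = {T} (intersection, +0)
BGJ@2: {T} ∪ {G} = {G,T} (union, +1)
HV@2: {C} ∪ {T} = {C,T} (union, +1)
HUV@2: {C,T} ∪ {G} = {C,G,T} (union, +1)
BGHJUV@2: {G,T} ∩ {C,G,T} = {G,T} (intersection, +0)
BG@3: {C} ∪ {T} = {C,T} (union, +1)
BGJ@3: {C,T} ∩ {T} = {T} (intersection, +0)
HV@3: {C} ∪ {A} = {A,C} (union, +1)
HUV@3: {A,C} ∩ {C} = {C} (intersection, +0)
BGHJUV@3: {T} ∪ {C} = {C,T} (union, +1)
BG@4: {G} ∩ {G} = {G} (intersection, +0)
BGJ@4: {G} ∪ {C} = {C,G} (union, +1)
HV@4: {T} ∩ {T} = {T} (intersection, +0)
HUV@4: {T} ∪ {G} = {G,T} (union, +1)
BGHJUV@4: {C,G} ∩ {G,T} = {G} (intersection, +0)
BG@5: {A} ∪ {C} = {A,C} (union, +1)
BGJ@5: {A,C} ∪ {G} = {A,C,G} (union, +1)
HV@5: {C} ∩ {C} = {C} (intersection, +0)
HUV@5: {C} ∪ {T} = {C,T} (union, +1)
BGHJUV@5: {A,C,G} ∩ {C,T} = {C} (intersection, +0)
per-site changes: [4, 3, 3, 3, 2, 3]; total = 18

2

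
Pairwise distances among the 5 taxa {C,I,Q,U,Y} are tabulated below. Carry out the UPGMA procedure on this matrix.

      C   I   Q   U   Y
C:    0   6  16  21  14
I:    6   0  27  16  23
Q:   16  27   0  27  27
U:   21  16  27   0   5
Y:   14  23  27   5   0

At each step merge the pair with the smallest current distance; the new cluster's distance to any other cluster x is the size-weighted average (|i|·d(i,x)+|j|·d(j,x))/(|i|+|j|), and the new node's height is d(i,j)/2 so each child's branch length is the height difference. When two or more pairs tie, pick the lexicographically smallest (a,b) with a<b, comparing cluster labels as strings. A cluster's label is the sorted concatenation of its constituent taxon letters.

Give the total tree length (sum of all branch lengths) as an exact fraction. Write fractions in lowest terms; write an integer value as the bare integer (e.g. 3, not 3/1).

iteration 1: select U,Y (d=5); attach at lengths (5/2, 5/2); label the merged cluster UY
  updated: d(C,UY)=35/2, d(I,UY)=39/2, d(Q,UY)=27
iteration 2: select C,I (d=6); attach at lengths (3, 3); label the merged cluster CI
  updated: d(CI,Q)=43/2, d(CI,UY)=37/2
iteration 3: select CI,UY (d=37/2); attach at lengths (25/4, 27/4); label the merged cluster CIUY
  updated: d(CIUY,Q)=97/4
iteration 4: select CIUY,Q (d=97/4); attach at lengths (23/8, 97/8); label the merged cluster CIQUY
final tree: (((C:3,I:3):25/4,(U:5/2,Y:5/2):27/4):23/8,Q:97/8)
total length: 39

39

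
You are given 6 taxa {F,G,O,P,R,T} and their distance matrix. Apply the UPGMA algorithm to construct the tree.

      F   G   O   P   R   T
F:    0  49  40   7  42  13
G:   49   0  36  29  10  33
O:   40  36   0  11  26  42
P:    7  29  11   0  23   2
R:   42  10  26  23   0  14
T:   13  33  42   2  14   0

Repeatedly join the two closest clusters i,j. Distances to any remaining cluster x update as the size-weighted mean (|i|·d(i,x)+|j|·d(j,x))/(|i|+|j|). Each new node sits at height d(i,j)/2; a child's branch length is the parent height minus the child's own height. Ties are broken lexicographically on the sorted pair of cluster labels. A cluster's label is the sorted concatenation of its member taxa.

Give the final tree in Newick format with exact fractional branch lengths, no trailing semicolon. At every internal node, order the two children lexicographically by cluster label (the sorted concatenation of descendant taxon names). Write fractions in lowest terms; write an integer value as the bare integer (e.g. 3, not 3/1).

(((F:5,(P:1,T:1):4):21/2,O:31/2):1/4,(G:5,R:5):43/4)

1. join P+T (d=2) ⇒ PT; edges |P|=1, |T|=1
  updated: d(F,PT)=10, d(G,PT)=31, d(O,PT)=53/2, d(PT,R)=37/2
2. join F+PT (d=10) ⇒ FPT; edges |F|=5, |PT|=4
  updated: d(FPT,G)=37, d(FPT,O)=31, d(FPT,R)=79/3
3. join G+R (d=10) ⇒ GR; edges |G|=5, |R|=5
  updated: d(FPT,GR)=95/3, d(GR,O)=31
4. join FPT+O (d=31) ⇒ FOPT; edges |FPT|=21/2, |O|=31/2
  updated: d(FOPT,GR)=63/2
5. join FOPT+GR (d=63/2) ⇒ FGOPRT; edges |FOPT|=1/4, |GR|=43/4
final tree: (((F:5,(P:1,T:1):4):21/2,O:31/2):1/4,(G:5,R:5):43/4)
total length: 58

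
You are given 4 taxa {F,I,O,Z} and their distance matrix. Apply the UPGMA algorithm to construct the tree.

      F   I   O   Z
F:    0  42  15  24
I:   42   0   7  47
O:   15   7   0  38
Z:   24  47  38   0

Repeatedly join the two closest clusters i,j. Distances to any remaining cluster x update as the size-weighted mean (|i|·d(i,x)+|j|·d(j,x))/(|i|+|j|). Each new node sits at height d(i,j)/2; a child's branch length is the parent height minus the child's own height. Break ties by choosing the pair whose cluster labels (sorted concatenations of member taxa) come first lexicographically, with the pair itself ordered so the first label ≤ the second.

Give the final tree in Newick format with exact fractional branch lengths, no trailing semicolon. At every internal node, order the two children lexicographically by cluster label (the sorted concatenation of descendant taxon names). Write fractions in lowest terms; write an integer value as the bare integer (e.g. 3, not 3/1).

iteration 1: select I,O (d=7); attach at lengths (7/2, 7/2); label the merged cluster IO
  updated: d(F,IO)=57/2, d(IO,Z)=85/2
iteration 2: select F,Z (d=24); attach at lengths (12, 12); label the merged cluster FZ
  updated: d(FZ,IO)=71/2
iteration 3: select FZ,IO (d=71/2); attach at lengths (23/4, 57/4); label the merged cluster FIOZ
final tree: ((F:12,Z:12):23/4,(I:7/2,O:7/2):57/4)
total length: 51

((F:12,Z:12):23/4,(I:7/2,O:7/2):57/4)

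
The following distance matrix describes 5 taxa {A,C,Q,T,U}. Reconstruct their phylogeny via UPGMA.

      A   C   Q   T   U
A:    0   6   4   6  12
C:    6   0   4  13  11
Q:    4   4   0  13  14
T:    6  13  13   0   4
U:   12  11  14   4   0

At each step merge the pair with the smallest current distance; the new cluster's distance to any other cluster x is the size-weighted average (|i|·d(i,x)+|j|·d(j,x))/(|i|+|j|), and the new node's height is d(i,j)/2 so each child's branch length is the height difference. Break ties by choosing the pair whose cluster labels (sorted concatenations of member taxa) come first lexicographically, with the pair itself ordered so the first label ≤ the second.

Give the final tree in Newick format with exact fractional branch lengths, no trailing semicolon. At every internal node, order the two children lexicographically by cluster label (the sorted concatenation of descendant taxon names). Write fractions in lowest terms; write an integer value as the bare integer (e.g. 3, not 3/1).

1. join A+Q (d=4) ⇒ AQ; edges |A|=2, |Q|=2
  updated: d(AQ,C)=5, d(AQ,T)=19/2, d(AQ,U)=13
2. join T+U (d=4) ⇒ TU; edges |T|=2, |U|=2
  updated: d(AQ,TU)=45/4, d(C,TU)=12
3. join AQ+C (d=5) ⇒ ACQ; edges |AQ|=1/2, |C|=5/2
  updated: d(ACQ,TU)=23/2
4. join ACQ+TU (d=23/2) ⇒ ACQTU; edges |ACQ|=13/4, |TU|=15/4
final tree: (((A:2,Q:2):1/2,C:5/2):13/4,(T:2,U:2):15/4)
total length: 18

(((A:2,Q:2):1/2,C:5/2):13/4,(T:2,U:2):15/4)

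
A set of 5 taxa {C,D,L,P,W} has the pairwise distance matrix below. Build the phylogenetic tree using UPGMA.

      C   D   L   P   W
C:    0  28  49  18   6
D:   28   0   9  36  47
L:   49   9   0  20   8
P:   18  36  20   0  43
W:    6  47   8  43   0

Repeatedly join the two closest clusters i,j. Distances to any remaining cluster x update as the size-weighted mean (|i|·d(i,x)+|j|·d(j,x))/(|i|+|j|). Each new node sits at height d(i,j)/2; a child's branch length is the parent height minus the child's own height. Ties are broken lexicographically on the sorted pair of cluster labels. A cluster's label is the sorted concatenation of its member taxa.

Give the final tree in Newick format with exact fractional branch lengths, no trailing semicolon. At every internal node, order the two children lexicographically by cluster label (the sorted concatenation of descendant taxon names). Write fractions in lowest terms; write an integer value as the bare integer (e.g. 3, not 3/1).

iteration 1: select C,W (d=6); attach at lengths (3, 3); label the merged cluster CW
  updated: d(CW,D)=75/2, d(CW,L)=57/2, d(CW,P)=61/2
iteration 2: select D,L (d=9); attach at lengths (9/2, 9/2); label the merged cluster DL
  updated: d(CW,DL)=33, d(DL,P)=28
iteration 3: select DL,P (d=28); attach at lengths (19/2, 14); label the merged cluster DLP
  updated: d(CW,DLP)=193/6
iteration 4: select CW,DLP (d=193/6); attach at lengths (157/12, 25/12); label the merged cluster CDLPW
final tree: ((C:3,W:3):157/12,((D:9/2,L:9/2):19/2,P:14):25/12)
total length: 161/3

((C:3,W:3):157/12,((D:9/2,L:9/2):19/2,P:14):25/12)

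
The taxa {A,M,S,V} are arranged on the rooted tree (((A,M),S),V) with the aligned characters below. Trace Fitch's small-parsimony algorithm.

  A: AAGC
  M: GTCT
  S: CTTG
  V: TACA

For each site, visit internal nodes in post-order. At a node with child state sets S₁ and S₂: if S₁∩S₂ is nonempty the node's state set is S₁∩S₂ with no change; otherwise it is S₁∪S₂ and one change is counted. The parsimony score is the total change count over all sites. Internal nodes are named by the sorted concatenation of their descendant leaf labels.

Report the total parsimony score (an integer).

10

[col 0] AM: children A:{A}, M:{G} ∪→ {A,G}; cost 1
[col 0] AMS: children AM:{A,G}, S:{C} ∪→ {A,C,G}; cost 1
[col 0] AMSV: children AMS:{A,C,G}, V:{T} ∪→ {A,C,G,T}; cost 1
[col 1] AM: children A:{A}, M:{T} ∪→ {A,T}; cost 1
[col 1] AMS: children AM:{A,T}, S:{T} ∩→ {T}; cost 0
[col 1] AMSV: children AMS:{T}, V:{A} ∪→ {A,T}; cost 1
[col 2] AM: children A:{G}, M:{C} ∪→ {C,G}; cost 1
[col 2] AMS: children AM:{C,G}, S:{T} ∪→ {C,G,T}; cost 1
[col 2] AMSV: children AMS:{C,G,T}, V:{C} ∩→ {C}; cost 0
[col 3] AM: children A:{C}, M:{T} ∪→ {C,T}; cost 1
[col 3] AMS: children AM:{C,T}, S:{G} ∪→ {C,G,T}; cost 1
[col 3] AMSV: children AMS:{C,G,T}, V:{A} ∪→ {A,C,G,T}; cost 1
per-site changes: [3, 2, 2, 3]; total = 10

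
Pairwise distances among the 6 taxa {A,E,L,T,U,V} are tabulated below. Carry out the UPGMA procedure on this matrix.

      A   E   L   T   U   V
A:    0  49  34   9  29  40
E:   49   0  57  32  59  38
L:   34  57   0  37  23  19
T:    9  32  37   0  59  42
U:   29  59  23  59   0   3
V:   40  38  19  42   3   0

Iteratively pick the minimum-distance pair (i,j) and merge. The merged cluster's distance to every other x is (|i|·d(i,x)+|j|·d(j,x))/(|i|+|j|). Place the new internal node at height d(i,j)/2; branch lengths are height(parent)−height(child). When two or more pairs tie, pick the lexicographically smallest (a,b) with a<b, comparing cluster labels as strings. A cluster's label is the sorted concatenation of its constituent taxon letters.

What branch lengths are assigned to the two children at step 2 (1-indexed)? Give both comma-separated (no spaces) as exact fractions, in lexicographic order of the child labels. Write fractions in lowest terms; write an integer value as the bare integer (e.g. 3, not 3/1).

1. join U+V (d=3) ⇒ UV; edges |U|=3/2, |V|=3/2
  updated: d(A,UV)=69/2, d(E,UV)=97/2, d(L,UV)=21, d(T,UV)=101/2
2. join A+T (d=9) ⇒ AT; edges |A|=9/2, |T|=9/2
  updated: d(AT,E)=81/2, d(AT,L)=71/2, d(AT,UV)=85/2
3. join L+UV (d=21) ⇒ LUV; edges |L|=21/2, |UV|=9
  updated: d(AT,LUV)=241/6, d(E,LUV)=154/3
4. join AT+LUV (d=241/6) ⇒ ALTUV; edges |AT|=187/12, |LUV|=115/12
  updated: d(ALTUV,E)=47
5. join ALTUV+E (d=47) ⇒ AELTUV; edges |ALTUV|=41/12, |E|=47/2
final tree: (((A:9/2,T:9/2):187/12,(L:21/2,(U:3/2,V:3/2):9):115/12):41/12,E:47/2)
total length: 1003/12

9/2,9/2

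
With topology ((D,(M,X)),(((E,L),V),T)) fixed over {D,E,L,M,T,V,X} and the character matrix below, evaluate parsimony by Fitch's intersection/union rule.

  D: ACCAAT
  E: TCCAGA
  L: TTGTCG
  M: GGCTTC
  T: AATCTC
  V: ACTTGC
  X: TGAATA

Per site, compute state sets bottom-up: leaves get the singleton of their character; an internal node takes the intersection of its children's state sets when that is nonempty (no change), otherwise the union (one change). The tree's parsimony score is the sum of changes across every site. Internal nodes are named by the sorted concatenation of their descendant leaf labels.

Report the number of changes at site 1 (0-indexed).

3

[col 0] MX: children M:{G}, X:{T} ∪→ {G,T}; cost 1
[col 0] DMX: children D:{A}, MX:{G,T} ∪→ {A,G,T}; cost 1
[col 0] EL: children E:{T}, L:{T} ∩→ {T}; cost 0
[col 0] ELV: children EL:{T}, V:{A} ∪→ {A,T}; cost 1
[col 0] ELTV: children ELV:{A,T}, T:{A} ∩→ {A}; cost 0
[col 0] DELMTVX: children DMX:{A,G,T}, ELTV:{A} ∩→ {A}; cost 0
[col 1] MX: children M:{G}, X:{G} ∩→ {G}; cost 0
[col 1] DMX: children D:{C}, MX:{G} ∪→ {C,G}; cost 1
[col 1] EL: children E:{C}, L:{T} ∪→ {C,T}; cost 1
[col 1] ELV: children EL:{C,T}, V:{C} ∩→ {C}; cost 0
[col 1] ELTV: children ELV:{C}, T:{A} ∪→ {A,C}; cost 1
[col 1] DELMTVX: children DMX:{C,G}, ELTV:{A,C} ∩→ {C}; cost 0
[col 2] MX: children M:{C}, X:{A} ∪→ {A,C}; cost 1
[col 2] DMX: children D:{C}, MX:{A,C} ∩→ {C}; cost 0
[col 2] EL: children E:{C}, L:{G} ∪→ {C,G}; cost 1
[col 2] ELV: children EL:{C,G}, V:{T} ∪→ {C,G,T}; cost 1
[col 2] ELTV: children ELV:{C,G,T}, T:{T} ∩→ {T}; cost 0
[col 2] DELMTVX: children DMX:{C}, ELTV:{T} ∪→ {C,T}; cost 1
[col 3] MX: children M:{T}, X:{A} ∪→ {A,T}; cost 1
[col 3] DMX: children D:{A}, MX:{A,T} ∩→ {A}; cost 0
[col 3] EL: children E:{A}, L:{T} ∪→ {A,T}; cost 1
[col 3] ELV: children EL:{A,T}, V:{T} ∩→ {T}; cost 0
[col 3] ELTV: children ELV:{T}, T:{C} ∪→ {C,T}; cost 1
[col 3] DELMTVX: children DMX:{A}, ELTV:{C,T} ∪→ {A,C,T}; cost 1
[col 4] MX: children M:{T}, X:{T} ∩→ {T}; cost 0
[col 4] DMX: children D:{A}, MX:{T} ∪→ {A,T}; cost 1
[col 4] EL: children E:{G}, L:{C} ∪→ {C,G}; cost 1
[col 4] ELV: children EL:{C,G}, V:{G} ∩→ {G}; cost 0
[col 4] ELTV: children ELV:{G}, T:{T} ∪→ {G,T}; cost 1
[col 4] DELMTVX: children DMX:{A,T}, ELTV:{G,T} ∩→ {T}; cost 0
[col 5] MX: children M:{C}, X:{A} ∪→ {A,C}; cost 1
[col 5] DMX: children D:{T}, MX:{A,C} ∪→ {A,C,T}; cost 1
[col 5] EL: children E:{A}, L:{G} ∪→ {A,G}; cost 1
[col 5] ELV: children EL:{A,G}, V:{C} ∪→ {A,C,G}; cost 1
[col 5] ELTV: children ELV:{A,C,G}, T:{C} ∩→ {C}; cost 0
[col 5] DELMTVX: children DMX:{A,C,T}, ELTV:{C} ∩→ {C}; cost 0
per-site changes: [3, 3, 4, 4, 3, 4]; total = 21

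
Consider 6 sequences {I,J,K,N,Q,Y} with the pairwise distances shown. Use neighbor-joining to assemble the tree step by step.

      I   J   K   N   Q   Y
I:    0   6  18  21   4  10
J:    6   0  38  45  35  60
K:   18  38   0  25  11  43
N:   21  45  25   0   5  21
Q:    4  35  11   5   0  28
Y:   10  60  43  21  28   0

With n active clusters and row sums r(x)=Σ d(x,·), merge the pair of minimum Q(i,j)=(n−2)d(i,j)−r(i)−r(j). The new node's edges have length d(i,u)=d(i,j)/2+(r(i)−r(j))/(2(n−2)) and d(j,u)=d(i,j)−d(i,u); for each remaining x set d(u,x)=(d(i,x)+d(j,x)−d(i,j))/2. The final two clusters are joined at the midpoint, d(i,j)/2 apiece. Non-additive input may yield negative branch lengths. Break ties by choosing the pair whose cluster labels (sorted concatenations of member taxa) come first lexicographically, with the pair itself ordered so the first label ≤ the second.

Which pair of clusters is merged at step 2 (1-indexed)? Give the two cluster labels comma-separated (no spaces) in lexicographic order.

step 1: merge (I,J) at d=6, Q=-219; branch lengths I→-101/8, J→149/8; new cluster IJ
  updated: d(IJ,K)=25, d(IJ,N)=30, d(IJ,Q)=33/2, d(IJ,Y)=32
step 2: merge (N,Y) at d=21, Q=-142; branch lengths N→10/3, Y→53/3; new cluster NY
  updated: d(IJ,NY)=41/2, d(K,NY)=47/2, d(NY,Q)=6
step 3: merge (IJ,K) at d=25, Q=-143/2; branch lengths IJ→105/8, K→95/8; new cluster IJK
  updated: d(IJK,NY)=19/2, d(IJK,Q)=5/4
step 4: merge (IJK,NY) at d=19/2, Q=-67/4; branch lengths IJK→19/8, NY→57/8; new cluster IJKNY
  updated: d(IJKNY,Q)=-9/8
step 5: merge (IJKNY,Q) at d=-9/8; branch lengths IJKNY→-9/16, Q→-9/16; new cluster IJKNQY
final tree: ((((I:-101/8,J:149/8):105/8,K:95/8):19/8,(N:10/3,Y:53/3):57/8):-9/16,Q:-9/16)
total length: 483/8

N,Y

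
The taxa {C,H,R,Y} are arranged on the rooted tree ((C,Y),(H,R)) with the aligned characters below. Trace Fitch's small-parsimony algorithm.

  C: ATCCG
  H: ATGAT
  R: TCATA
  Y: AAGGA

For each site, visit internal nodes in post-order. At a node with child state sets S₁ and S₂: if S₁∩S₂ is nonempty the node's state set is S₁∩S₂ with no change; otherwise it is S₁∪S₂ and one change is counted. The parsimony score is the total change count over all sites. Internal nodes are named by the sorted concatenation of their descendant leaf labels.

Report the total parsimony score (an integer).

10

CY@0: {A} ∩ {A} = {A} (intersection, +0)
HR@0: {A} ∪ {T} = {A,T} (union, +1)
CHRY@0: {A} ∩ {A,T} = {A} (intersection, +0)
CY@1: {T} ∪ {A} = {A,T} (union, +1)
HR@1: {T} ∪ {C} = {C,T} (union, +1)
CHRY@1: {A,T} ∩ {C,T} = {T} (intersection, +0)
CY@2: {C} ∪ {G} = {C,G} (union, +1)
HR@2: {G} ∪ {A} = {A,G} (union, +1)
CHRY@2: {C,G} ∩ {A,G} = {G} (intersection, +0)
CY@3: {C} ∪ {G} = {C,G} (union, +1)
HR@3: {A} ∪ {T} = {A,T} (union, +1)
CHRY@3: {C,G} ∪ {A,T} = {A,C,G,T} (union, +1)
CY@4: {G} ∪ {A} = {A,G} (union, +1)
HR@4: {T} ∪ {A} = {A,T} (union, +1)
CHRY@4: {A,G} ∩ {A,T} = {A} (intersection, +0)
per-site changes: [1, 2, 2, 3, 2]; total = 10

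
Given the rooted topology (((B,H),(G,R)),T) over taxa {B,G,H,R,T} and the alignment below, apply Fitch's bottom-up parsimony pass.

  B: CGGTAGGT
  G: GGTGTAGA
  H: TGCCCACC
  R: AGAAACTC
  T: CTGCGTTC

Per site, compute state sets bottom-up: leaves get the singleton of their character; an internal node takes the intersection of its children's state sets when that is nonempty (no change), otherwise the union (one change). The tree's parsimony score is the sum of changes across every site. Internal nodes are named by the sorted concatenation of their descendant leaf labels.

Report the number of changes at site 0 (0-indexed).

3

[col 0] BH: children B:{C}, H:{T} ∪→ {C,T}; cost 1
[col 0] GR: children G:{G}, R:{A} ∪→ {A,G}; cost 1
[col 0] BGHR: children BH:{C,T}, GR:{A,G} ∪→ {A,C,G,T}; cost 1
[col 0] BGHRT: children BGHR:{A,C,G,T}, T:{C} ∩→ {C}; cost 0
[col 1] BH: children B:{G}, H:{G} ∩→ {G}; cost 0
[col 1] GR: children G:{G}, R:{G} ∩→ {G}; cost 0
[col 1] BGHR: children BH:{G}, GR:{G} ∩→ {G}; cost 0
[col 1] BGHRT: children BGHR:{G}, T:{T} ∪→ {G,T}; cost 1
[col 2] BH: children B:{G}, H:{C} ∪→ {C,G}; cost 1
[col 2] GR: children G:{T}, R:{A} ∪→ {A,T}; cost 1
[col 2] BGHR: children BH:{C,G}, GR:{A,T} ∪→ {A,C,G,T}; cost 1
[col 2] BGHRT: children BGHR:{A,C,G,T}, T:{G} ∩→ {G}; cost 0
[col 3] BH: children B:{T}, H:{C} ∪→ {C,T}; cost 1
[col 3] GR: children G:{G}, R:{A} ∪→ {A,G}; cost 1
[col 3] BGHR: children BH:{C,T}, GR:{A,G} ∪→ {A,C,G,T}; cost 1
[col 3] BGHRT: children BGHR:{A,C,G,T}, T:{C} ∩→ {C}; cost 0
[col 4] BH: children B:{A}, H:{C} ∪→ {A,C}; cost 1
[col 4] GR: children G:{T}, R:{A} ∪→ {A,T}; cost 1
[col 4] BGHR: children BH:{A,C}, GR:{A,T} ∩→ {A}; cost 0
[col 4] BGHRT: children BGHR:{A}, T:{G} ∪→ {A,G}; cost 1
[col 5] BH: children B:{G}, H:{A} ∪→ {A,G}; cost 1
[col 5] GR: children G:{A}, R:{C} ∪→ {A,C}; cost 1
[col 5] BGHR: children BH:{A,G}, GR:{A,C} ∩→ {A}; cost 0
[col 5] BGHRT: children BGHR:{A}, T:{T} ∪→ {A,T}; cost 1
[col 6] BH: children B:{G}, H:{C} ∪→ {C,G}; cost 1
[col 6] GR: children G:{G}, R:{T} ∪→ {G,T}; cost 1
[col 6] BGHR: children BH:{C,G}, GR:{G,T} ∩→ {G}; cost 0
[col 6] BGHRT: children BGHR:{G}, T:{T} ∪→ {G,T}; cost 1
[col 7] BH: children B:{T}, H:{C} ∪→ {C,T}; cost 1
[col 7] GR: children G:{A}, R:{C} ∪→ {A,C}; cost 1
[col 7] BGHR: children BH:{C,T}, GR:{A,C} ∩→ {C}; cost 0
[col 7] BGHRT: children BGHR:{C}, T:{C} ∩→ {C}; cost 0
per-site changes: [3, 1, 3, 3, 3, 3, 3, 2]; total = 21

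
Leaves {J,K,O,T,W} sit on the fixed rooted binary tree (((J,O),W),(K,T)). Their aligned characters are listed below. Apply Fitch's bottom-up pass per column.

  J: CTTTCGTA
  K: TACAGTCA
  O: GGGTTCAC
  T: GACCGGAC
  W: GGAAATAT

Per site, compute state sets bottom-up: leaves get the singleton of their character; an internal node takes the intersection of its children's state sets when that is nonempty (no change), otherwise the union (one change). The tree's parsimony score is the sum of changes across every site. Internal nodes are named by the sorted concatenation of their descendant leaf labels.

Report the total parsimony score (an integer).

20

[col 0] JO: children J:{C}, O:{G} ∪→ {C,G}; cost 1
[col 0] JOW: children JO:{C,G}, W:{G} ∩→ {G}; cost 0
[col 0] KT: children K:{T}, T:{G} ∪→ {G,T}; cost 1
[col 0] JKOTW: children JOW:{G}, KT:{G,T} ∩→ {G}; cost 0
[col 1] JO: children J:{T}, O:{G} ∪→ {G,T}; cost 1
[col 1] JOW: children JO:{G,T}, W:{G} ∩→ {G}; cost 0
[col 1] KT: children K:{A}, T:{A} ∩→ {A}; cost 0
[col 1] JKOTW: children JOW:{G}, KT:{A} ∪→ {A,G}; cost 1
[col 2] JO: children J:{T}, O:{G} ∪→ {G,T}; cost 1
[col 2] JOW: children JO:{G,T}, W:{A} ∪→ {A,G,T}; cost 1
[col 2] KT: children K:{C}, T:{C} ∩→ {C}; cost 0
[col 2] JKOTW: children JOW:{A,G,T}, KT:{C} ∪→ {A,C,G,T}; cost 1
[col 3] JO: children J:{T}, O:{T} ∩→ {T}; cost 0
[col 3] JOW: children JO:{T}, W:{A} ∪→ {A,T}; cost 1
[col 3] KT: children K:{A}, T:{C} ∪→ {A,C}; cost 1
[col 3] JKOTW: children JOW:{A,T}, KT:{A,C} ∩→ {A}; cost 0
[col 4] JO: children J:{C}, O:{T} ∪→ {C,T}; cost 1
[col 4] JOW: children JO:{C,T}, W:{A} ∪→ {A,C,T}; cost 1
[col 4] KT: children K:{G}, T:{G} ∩→ {G}; cost 0
[col 4] JKOTW: children JOW:{A,C,T}, KT:{G} ∪→ {A,C,G,T}; cost 1
[col 5] JO: children J:{G}, O:{C} ∪→ {C,G}; cost 1
[col 5] JOW: children JO:{C,G}, W:{T} ∪→ {C,G,T}; cost 1
[col 5] KT: children K:{T}, T:{G} ∪→ {G,T}; cost 1
[col 5] JKOTW: children JOW:{C,G,T}, KT:{G,T} ∩→ {G,T}; cost 0
[col 6] JO: children J:{T}, O:{A} ∪→ {A,T}; cost 1
[col 6] JOW: children JO:{A,T}, W:{A} ∩→ {A}; cost 0
[col 6] KT: children K:{C}, T:{A} ∪→ {A,C}; cost 1
[col 6] JKOTW: children JOW:{A}, KT:{A,C} ∩→ {A}; cost 0
[col 7] JO: children J:{A}, O:{C} ∪→ {A,C}; cost 1
[col 7] JOW: children JO:{A,C}, W:{T} ∪→ {A,C,T}; cost 1
[col 7] KT: children K:{A}, T:{C} ∪→ {A,C}; cost 1
[col 7] JKOTW: children JOW:{A,C,T}, KT:{A,C} ∩→ {A,C}; cost 0
per-site changes: [2, 2, 3, 2, 3, 3, 2, 3]; total = 20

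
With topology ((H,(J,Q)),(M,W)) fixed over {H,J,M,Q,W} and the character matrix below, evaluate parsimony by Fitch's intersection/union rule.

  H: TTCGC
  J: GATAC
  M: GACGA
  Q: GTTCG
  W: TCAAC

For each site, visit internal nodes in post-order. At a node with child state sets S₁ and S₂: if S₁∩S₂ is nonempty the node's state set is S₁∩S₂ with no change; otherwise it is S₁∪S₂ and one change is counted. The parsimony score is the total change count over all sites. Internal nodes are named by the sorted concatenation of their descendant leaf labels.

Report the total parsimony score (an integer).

[col 0] JQ: children J:{G}, Q:{G} ∩→ {G}; cost 0
[col 0] HJQ: children H:{T}, JQ:{G} ∪→ {G,T}; cost 1
[col 0] MW: children M:{G}, W:{T} ∪→ {G,T}; cost 1
[col 0] HJMQW: children HJQ:{G,T}, MW:{G,T} ∩→ {G,T}; cost 0
[col 1] JQ: children J:{A}, Q:{T} ∪→ {A,T}; cost 1
[col 1] HJQ: children H:{T}, JQ:{A,T} ∩→ {T}; cost 0
[col 1] MW: children M:{A}, W:{C} ∪→ {A,C}; cost 1
[col 1] HJMQW: children HJQ:{T}, MW:{A,C} ∪→ {A,C,T}; cost 1
[col 2] JQ: children J:{T}, Q:{T} ∩→ {T}; cost 0
[col 2] HJQ: children H:{C}, JQ:{T} ∪→ {C,T}; cost 1
[col 2] MW: children M:{C}, W:{A} ∪→ {A,C}; cost 1
[col 2] HJMQW: children HJQ:{C,T}, MW:{A,C} ∩→ {C}; cost 0
[col 3] JQ: children J:{A}, Q:{C} ∪→ {A,C}; cost 1
[col 3] HJQ: children H:{G}, JQ:{A,C} ∪→ {A,C,G}; cost 1
[col 3] MW: children M:{G}, W:{A} ∪→ {A,G}; cost 1
[col 3] HJMQW: children HJQ:{A,C,G}, MW:{A,G} ∩→ {A,G}; cost 0
[col 4] JQ: children J:{C}, Q:{G} ∪→ {C,G}; cost 1
[col 4] HJQ: children H:{C}, JQ:{C,G} ∩→ {C}; cost 0
[col 4] MW: children M:{A}, W:{C} ∪→ {A,C}; cost 1
[col 4] HJMQW: children HJQ:{C}, MW:{A,C} ∩→ {C}; cost 0
per-site changes: [2, 3, 2, 3, 2]; total = 12

12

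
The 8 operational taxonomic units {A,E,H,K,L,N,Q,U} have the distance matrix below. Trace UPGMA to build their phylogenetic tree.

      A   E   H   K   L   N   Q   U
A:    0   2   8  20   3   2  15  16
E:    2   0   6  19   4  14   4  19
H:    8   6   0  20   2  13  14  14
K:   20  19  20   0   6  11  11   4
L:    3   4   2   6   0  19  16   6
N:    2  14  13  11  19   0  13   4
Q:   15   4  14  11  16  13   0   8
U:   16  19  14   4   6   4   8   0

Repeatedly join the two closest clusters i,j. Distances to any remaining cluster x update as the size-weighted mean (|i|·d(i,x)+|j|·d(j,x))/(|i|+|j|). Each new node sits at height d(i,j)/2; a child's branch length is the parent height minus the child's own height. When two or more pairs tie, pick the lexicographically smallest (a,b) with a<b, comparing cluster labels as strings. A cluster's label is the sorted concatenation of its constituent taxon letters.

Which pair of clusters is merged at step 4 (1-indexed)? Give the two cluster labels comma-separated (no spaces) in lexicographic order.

iteration 1: select A,E (d=2); attach at lengths (1, 1); label the merged cluster AE
  updated: d(AE,H)=7, d(AE,K)=39/2, d(AE,L)=7/2, d(AE,N)=8, d(AE,Q)=19/2, d(AE,U)=35/2
iteration 2: select H,L (d=2); attach at lengths (1, 1); label the merged cluster HL
  updated: d(AE,HL)=21/4, d(HL,K)=13, d(HL,N)=16, d(HL,Q)=15, d(HL,U)=10
iteration 3: select K,U (d=4); attach at lengths (2, 2); label the merged cluster KU
  updated: d(AE,KU)=37/2, d(HL,KU)=23/2, d(KU,N)=15/2, d(KU,Q)=19/2
iteration 4: select AE,HL (d=21/4); attach at lengths (13/8, 13/8); label the merged cluster AEHL
  updated: d(AEHL,KU)=15, d(AEHL,N)=12, d(AEHL,Q)=49/4
iteration 5: select KU,N (d=15/2); attach at lengths (7/4, 15/4); label the merged cluster KNU
  updated: d(AEHL,KNU)=14, d(KNU,Q)=32/3
iteration 6: select KNU,Q (d=32/3); attach at lengths (19/12, 16/3); label the merged cluster KNQU
  updated: d(AEHL,KNQU)=217/16
iteration 7: select AEHL,KNQU (d=217/16); attach at lengths (133/32, 139/96); label the merged cluster AEHKLNQU
final tree: (((A:1,E:1):13/8,(H:1,L:1):13/8):133/32,(((K:2,U:2):7/4,N:15/4):19/12,Q:16/3):139/96)
total length: 1405/48

AE,HL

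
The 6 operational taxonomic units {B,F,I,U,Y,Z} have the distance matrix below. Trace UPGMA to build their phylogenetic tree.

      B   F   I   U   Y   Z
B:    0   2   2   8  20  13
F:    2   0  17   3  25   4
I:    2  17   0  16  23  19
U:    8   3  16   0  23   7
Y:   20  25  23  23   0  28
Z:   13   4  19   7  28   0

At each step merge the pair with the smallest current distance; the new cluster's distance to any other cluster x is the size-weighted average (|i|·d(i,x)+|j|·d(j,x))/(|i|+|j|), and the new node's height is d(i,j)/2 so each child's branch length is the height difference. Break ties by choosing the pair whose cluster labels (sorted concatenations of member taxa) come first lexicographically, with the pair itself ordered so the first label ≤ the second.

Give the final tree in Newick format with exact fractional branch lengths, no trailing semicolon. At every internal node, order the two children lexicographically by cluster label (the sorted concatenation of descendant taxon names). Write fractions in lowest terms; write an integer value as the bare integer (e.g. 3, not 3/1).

(((((B:1,F:1):7/4,U:11/4):5/4,Z:4):11/4,I:27/4):103/20,Y:119/10)

1. join B+F (d=2) ⇒ BF; edges |B|=1, |F|=1
  updated: d(BF,I)=19/2, d(BF,U)=11/2, d(BF,Y)=45/2, d(BF,Z)=17/2
2. join BF+U (d=11/2) ⇒ BFU; edges |BF|=7/4, |U|=11/4
  updated: d(BFU,I)=35/3, d(BFU,Y)=68/3, d(BFU,Z)=8
3. join BFU+Z (d=8) ⇒ BFUZ; edges |BFU|=5/4, |Z|=4
  updated: d(BFUZ,I)=27/2, d(BFUZ,Y)=24
4. join BFUZ+I (d=27/2) ⇒ BFIUZ; edges |BFUZ|=11/4, |I|=27/4
  updated: d(BFIUZ,Y)=119/5
5. join BFIUZ+Y (d=119/5) ⇒ BFIUYZ; edges |BFIUZ|=103/20, |Y|=119/10
final tree: (((((B:1,F:1):7/4,U:11/4):5/4,Z:4):11/4,I:27/4):103/20,Y:119/10)
total length: 383/10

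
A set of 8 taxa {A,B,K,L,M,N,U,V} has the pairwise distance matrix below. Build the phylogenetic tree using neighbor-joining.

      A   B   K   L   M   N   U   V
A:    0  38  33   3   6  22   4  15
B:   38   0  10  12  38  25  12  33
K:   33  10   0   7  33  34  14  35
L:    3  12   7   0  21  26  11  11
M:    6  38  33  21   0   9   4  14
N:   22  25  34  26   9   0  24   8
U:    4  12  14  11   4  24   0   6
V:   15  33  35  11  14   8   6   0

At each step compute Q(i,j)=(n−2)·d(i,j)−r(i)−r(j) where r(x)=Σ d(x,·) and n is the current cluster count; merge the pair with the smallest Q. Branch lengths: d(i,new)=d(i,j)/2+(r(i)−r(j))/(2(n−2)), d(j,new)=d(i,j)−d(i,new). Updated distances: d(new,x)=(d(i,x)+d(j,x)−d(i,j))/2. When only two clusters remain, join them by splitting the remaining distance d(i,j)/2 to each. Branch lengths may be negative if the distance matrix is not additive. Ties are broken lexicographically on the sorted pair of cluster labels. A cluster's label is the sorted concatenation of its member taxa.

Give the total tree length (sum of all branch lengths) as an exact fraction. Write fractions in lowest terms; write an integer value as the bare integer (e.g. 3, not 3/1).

iteration 1: select B,K (d=10, Q=-274); attach at lengths (31/6, 29/6); label the merged cluster BK
  updated: d(A,BK)=61/2, d(BK,L)=9/2, d(BK,M)=61/2, d(BK,N)=49/2, d(BK,U)=8, d(BK,V)=29
iteration 2: select BK,L (d=9/2, Q=-181); attach at lengths (73/10, -14/5); label the merged cluster BKL
  updated: d(A,BKL)=29/2, d(BKL,M)=47/2, d(BKL,N)=23, d(BKL,U)=29/4, d(BKL,V)=71/4
iteration 3: select N,V (d=8, Q=-459/4); attach at lengths (229/32, 27/32); label the merged cluster NV
  updated: d(A,NV)=29/2, d(BKL,NV)=131/8, d(M,NV)=15/2, d(NV,U)=11
iteration 4: select M,NV (d=15/2, Q=-543/8); attach at lengths (113/48, 247/48); label the merged cluster MNV
  updated: d(A,MNV)=13/2, d(BKL,MNV)=259/16, d(MNV,U)=15/4
iteration 5: select A,MNV (d=13/2, Q=-615/16); attach at lengths (185/64, 231/64); label the merged cluster AMNV
  updated: d(AMNV,BKL)=387/32, d(AMNV,U)=5/8
iteration 6: select AMNV,BKL (d=387/32, Q=-639/32); attach at lengths (175/64, 599/64); label the merged cluster ABKLMNV
  updated: d(ABKLMNV,U)=-135/64
iteration 7: select ABKLMNV,U (d=-135/64); attach at lengths (-135/128, -135/128); label the merged cluster ABKLMNUV
final tree: (((A:185/64,(M:113/48,(N:229/32,V:27/32):247/48):231/64):175/64,((B:31/6,K:29/6):73/10,L:-14/5):599/64):-135/128,U:-135/128)
total length: 2975/64

2975/64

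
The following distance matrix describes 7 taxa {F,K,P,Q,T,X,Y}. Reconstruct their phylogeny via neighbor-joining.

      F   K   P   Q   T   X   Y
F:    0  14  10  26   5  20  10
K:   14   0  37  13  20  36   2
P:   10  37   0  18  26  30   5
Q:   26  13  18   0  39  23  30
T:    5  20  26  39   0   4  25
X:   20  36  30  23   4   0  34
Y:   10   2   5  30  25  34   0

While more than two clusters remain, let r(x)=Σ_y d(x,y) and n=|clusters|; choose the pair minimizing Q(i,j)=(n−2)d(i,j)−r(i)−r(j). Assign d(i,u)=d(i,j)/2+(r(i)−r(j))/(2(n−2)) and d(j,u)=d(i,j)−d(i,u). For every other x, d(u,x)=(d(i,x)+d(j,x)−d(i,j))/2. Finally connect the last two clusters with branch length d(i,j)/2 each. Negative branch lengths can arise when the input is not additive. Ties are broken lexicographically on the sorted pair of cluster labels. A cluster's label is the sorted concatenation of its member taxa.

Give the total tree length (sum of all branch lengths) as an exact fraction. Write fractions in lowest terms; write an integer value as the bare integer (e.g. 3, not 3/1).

1. join T+X (d=4, Q=-246) ⇒ TX; edges |T|=-4/5, |X|=24/5
  updated: d(F,TX)=21/2, d(K,TX)=26, d(P,TX)=26, d(Q,TX)=29, d(TX,Y)=55/2
2. join K+Y (d=2, Q=-317/2) ⇒ KY; edges |K|=51/16, |Y|=-19/16
  updated: d(F,KY)=11, d(KY,P)=20, d(KY,Q)=41/2, d(KY,TX)=103/4
3. join F+TX (d=21/2, Q=-469/4) ⇒ FTX; edges |F|=-3/8, |TX|=87/8
  updated: d(FTX,KY)=105/8, d(FTX,P)=51/4, d(FTX,Q)=89/4
4. join FTX+KY (d=105/8, Q=-151/2) ⇒ FKTXY; edges |FTX|=83/16, |KY|=127/16
  updated: d(FKTXY,P)=157/16, d(FKTXY,Q)=237/16
5. join FKTXY+P (d=157/16, Q=-341/8) ⇒ FKPTXY; edges |FKTXY|=53/16, |P|=13/2
  updated: d(FKPTXY,Q)=23/2
6. join FKPTXY+Q (d=23/2) ⇒ FKPQTXY; edges |FKPTXY|=23/4, |Q|=23/4
final tree: ((((F:-3/8,(T:-4/5,X:24/5):87/8):83/16,(K:51/16,Y:-19/16):127/16):53/16,P:13/2):23/4,Q:23/4)
total length: 815/16

815/16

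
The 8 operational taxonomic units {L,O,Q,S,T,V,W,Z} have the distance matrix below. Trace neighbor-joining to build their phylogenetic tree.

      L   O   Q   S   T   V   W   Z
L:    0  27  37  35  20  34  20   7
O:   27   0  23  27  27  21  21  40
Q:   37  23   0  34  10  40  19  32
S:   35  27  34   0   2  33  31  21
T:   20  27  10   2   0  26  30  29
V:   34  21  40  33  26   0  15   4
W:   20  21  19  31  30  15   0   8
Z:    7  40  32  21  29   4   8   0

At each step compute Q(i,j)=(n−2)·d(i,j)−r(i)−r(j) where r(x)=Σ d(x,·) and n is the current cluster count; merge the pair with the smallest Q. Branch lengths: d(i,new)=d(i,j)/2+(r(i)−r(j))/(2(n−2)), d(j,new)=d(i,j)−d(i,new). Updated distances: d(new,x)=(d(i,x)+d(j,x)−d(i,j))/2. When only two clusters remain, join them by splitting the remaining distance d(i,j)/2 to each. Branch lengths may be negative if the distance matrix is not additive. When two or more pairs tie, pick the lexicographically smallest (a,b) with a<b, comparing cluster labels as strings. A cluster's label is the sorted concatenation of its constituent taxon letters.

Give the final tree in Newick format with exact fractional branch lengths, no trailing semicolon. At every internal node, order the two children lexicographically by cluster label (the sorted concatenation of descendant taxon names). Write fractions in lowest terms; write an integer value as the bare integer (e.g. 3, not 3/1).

(((L:733/64,(O:173/16,(Q:363/32,(S:17/4,T:-9/4):309/32):51/16):363/64):195/64,(V:19/4,Z:-3/4):379/64):229/128,W:229/128)

step 1: merge (S,T) at d=2, Q=-315; branch lengths S→17/4, T→-9/4; new cluster ST
  updated: d(L,ST)=53/2, d(O,ST)=26, d(Q,ST)=21, d(ST,V)=57/2, d(ST,W)=59/2, d(ST,Z)=24
step 2: merge (V,Z) at d=4, Q=-475/2; branch lengths V→19/4, Z→-3/4; new cluster VZ
  updated: d(L,VZ)=37/2, d(O,VZ)=57/2, d(Q,VZ)=34, d(ST,VZ)=97/4, d(VZ,W)=19/2
step 3: merge (Q,ST) at d=21, Q=-709/4; branch lengths Q→363/32, ST→309/32; new cluster QST
  updated: d(L,QST)=85/4, d(O,QST)=14, d(QST,VZ)=149/8, d(QST,W)=55/4
step 4: merge (O,QST) at d=14, Q=-929/8; branch lengths O→173/16, QST→51/16; new cluster OQST
  updated: d(L,OQST)=137/8, d(OQST,VZ)=265/16, d(OQST,W)=83/8
step 5: merge (L,OQST) at d=137/8, Q=-1047/16; branch lengths L→733/64, OQST→363/64; new cluster LOQST
  updated: d(LOQST,VZ)=287/32, d(LOQST,W)=53/8
step 6: merge (LOQST,VZ) at d=287/32, Q=-803/32; branch lengths LOQST→195/64, VZ→379/64; new cluster LOQSTVZ
  updated: d(LOQSTVZ,W)=229/64
step 7: merge (LOQSTVZ,W) at d=229/64; branch lengths LOQSTVZ→229/128, W→229/128; new cluster LOQSTVWZ
final tree: (((L:733/64,(O:173/16,(Q:363/32,(S:17/4,T:-9/4):309/32):51/16):363/64):195/64,(V:19/4,Z:-3/4):379/64):229/128,W:229/128)
total length: 4523/64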